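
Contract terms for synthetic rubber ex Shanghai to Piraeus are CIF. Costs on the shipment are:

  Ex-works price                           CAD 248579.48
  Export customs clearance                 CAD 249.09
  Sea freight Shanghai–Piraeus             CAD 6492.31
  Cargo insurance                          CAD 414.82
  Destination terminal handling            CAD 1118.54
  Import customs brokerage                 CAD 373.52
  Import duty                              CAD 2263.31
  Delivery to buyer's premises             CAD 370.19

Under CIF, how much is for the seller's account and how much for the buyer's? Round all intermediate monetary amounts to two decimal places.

CIF: the seller pays costs through ocean freight and marine insurance to the destination port.
Seller's account: goods 248579.48 + export clearance 249.09 + freight 6492.31 + insurance 414.82 = 255735.70
Buyer's account: destination terminal 1118.54 + brokerage 373.52 + duty 2263.31 + delivery 370.19 = 4125.56

Seller: CAD 255735.70; buyer: CAD 4125.56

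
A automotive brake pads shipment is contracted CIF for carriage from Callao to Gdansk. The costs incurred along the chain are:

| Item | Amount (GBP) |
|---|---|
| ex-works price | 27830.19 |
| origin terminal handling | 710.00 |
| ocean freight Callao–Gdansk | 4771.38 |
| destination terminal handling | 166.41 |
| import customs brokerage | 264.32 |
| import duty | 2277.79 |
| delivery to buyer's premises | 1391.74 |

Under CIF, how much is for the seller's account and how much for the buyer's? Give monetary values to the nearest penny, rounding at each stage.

CIF: the seller pays costs through ocean freight and marine insurance to the destination port.
Seller's account: goods 27830.19 + origin terminal 710.00 + freight 4771.38 = 33311.57
Buyer's account: destination terminal 166.41 + brokerage 264.32 + duty 2277.79 + delivery 1391.74 = 4100.26

Seller: GBP 33311.57; buyer: GBP 4100.26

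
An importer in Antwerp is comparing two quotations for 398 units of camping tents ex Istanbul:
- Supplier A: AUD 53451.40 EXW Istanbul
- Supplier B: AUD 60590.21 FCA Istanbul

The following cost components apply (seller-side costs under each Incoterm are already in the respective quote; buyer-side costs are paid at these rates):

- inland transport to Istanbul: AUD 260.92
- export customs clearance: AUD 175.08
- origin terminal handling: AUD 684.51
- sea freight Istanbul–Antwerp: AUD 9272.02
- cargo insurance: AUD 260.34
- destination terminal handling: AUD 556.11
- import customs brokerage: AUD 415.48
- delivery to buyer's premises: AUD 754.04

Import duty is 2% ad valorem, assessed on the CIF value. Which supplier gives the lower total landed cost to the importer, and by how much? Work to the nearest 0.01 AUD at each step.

Supplier A is cheaper by AUD 6836.86

Supplier A (EXW):
CIF value = EXW price + inland to port + export clearance + origin terminal + freight + insurance = 53451.40 + 260.92 + 175.08 + 684.51 + 9272.02 + 260.34 = 64104.27
Import duty = 64104.27 × 2% = 1282.09
Buyer bears (A): 260.92 + 175.08 + 684.51 + 9272.02 + 260.34 + 556.11 + 415.48 + 754.04 = 12378.50
Landed cost (A) = invoice 53451.40 + 12378.50 + duty 1282.09 = 67111.99
Supplier B (FCA):
CIF value = FCA price + origin terminal + freight + insurance = 60590.21 + 684.51 + 9272.02 + 260.34 = 70807.08
Import duty = 70807.08 × 2% = 1416.14
Buyer bears (B): 684.51 + 9272.02 + 260.34 + 556.11 + 415.48 + 754.04 = 11942.50
Landed cost (B) = invoice 60590.21 + 11942.50 + duty 1416.14 = 73948.85
Difference = |67111.99 − 73948.85| = 6836.86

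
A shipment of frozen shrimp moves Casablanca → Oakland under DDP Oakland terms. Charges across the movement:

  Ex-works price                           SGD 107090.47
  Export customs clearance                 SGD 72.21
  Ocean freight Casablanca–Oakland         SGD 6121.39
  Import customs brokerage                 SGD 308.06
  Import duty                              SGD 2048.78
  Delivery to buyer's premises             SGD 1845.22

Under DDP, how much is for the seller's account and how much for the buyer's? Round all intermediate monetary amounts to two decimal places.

Seller: SGD 117486.13; buyer: SGD 0.00

DDP: the seller bears all costs including import duty.
Seller's account: goods 107090.47 + export clearance 72.21 + freight 6121.39 + brokerage 308.06 + duty 2048.78 + delivery 1845.22 = 117486.13
Buyer's account: 0.00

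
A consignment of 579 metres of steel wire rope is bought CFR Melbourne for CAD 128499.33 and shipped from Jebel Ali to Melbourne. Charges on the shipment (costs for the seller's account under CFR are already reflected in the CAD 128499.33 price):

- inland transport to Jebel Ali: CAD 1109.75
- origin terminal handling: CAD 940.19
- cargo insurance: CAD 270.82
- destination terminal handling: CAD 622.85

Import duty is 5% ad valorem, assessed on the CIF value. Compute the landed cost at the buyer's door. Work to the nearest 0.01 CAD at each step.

CFR: the seller pays costs through ocean freight to the destination port, but not insurance.
Already in the invoice (seller's account under CFR): inland to port, origin terminal — exclude.
CIF value = CFR price + insurance = 128499.33 + 270.82 = 128770.15
Import duty = 128770.15 × 5% = 6438.51
Buyer bears: insurance 270.82 + destination terminal 622.85 + duty 6438.51 = 7332.18
Landed cost = invoice 128499.33 + 7332.18 = 135831.51

Total landed cost: CAD 135831.51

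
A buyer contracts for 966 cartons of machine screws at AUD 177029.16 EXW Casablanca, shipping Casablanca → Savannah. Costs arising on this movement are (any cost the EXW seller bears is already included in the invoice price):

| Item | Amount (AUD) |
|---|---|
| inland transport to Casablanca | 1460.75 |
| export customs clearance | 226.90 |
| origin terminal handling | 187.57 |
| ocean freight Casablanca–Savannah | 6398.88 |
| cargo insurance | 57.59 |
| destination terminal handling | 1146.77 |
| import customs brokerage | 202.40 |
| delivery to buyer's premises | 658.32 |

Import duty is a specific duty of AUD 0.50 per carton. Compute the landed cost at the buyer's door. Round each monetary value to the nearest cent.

Total landed cost: AUD 187851.34

EXW: the seller makes goods available at their premises; the buyer bears all onward costs.
CIF value = EXW price + inland to port + export clearance + origin terminal + freight + insurance = 177029.16 + 1460.75 + 226.90 + 187.57 + 6398.88 + 57.59 = 185360.85
Import duty = 966 × 0.50 = 483.00
Buyer bears: inland to port 1460.75 + export clearance 226.90 + origin terminal 187.57 + freight 6398.88 + insurance 57.59 + destination terminal 1146.77 + brokerage 202.40 + delivery 658.32 + duty 483.00 = 10822.18
Landed cost = invoice 177029.16 + 10822.18 = 187851.34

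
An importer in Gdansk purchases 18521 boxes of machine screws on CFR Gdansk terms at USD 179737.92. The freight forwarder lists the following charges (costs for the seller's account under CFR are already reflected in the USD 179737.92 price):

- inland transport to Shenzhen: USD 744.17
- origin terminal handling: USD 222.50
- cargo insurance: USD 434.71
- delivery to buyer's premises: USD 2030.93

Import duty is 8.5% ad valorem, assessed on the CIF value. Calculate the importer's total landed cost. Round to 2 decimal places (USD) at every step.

Total landed cost: USD 197518.23

CFR: the seller pays costs through ocean freight to the destination port, but not insurance.
Already in the invoice (seller's account under CFR): inland to port, origin terminal — exclude.
CIF value = CFR price + insurance = 179737.92 + 434.71 = 180172.63
Import duty = 180172.63 × 8.5% = 15314.67
Buyer bears: insurance 434.71 + delivery 2030.93 + duty 15314.67 = 17780.31
Landed cost = invoice 179737.92 + 17780.31 = 197518.23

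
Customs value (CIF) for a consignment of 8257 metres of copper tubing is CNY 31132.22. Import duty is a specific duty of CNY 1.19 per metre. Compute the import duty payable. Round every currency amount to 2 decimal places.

Import duty = 8257 × 1.19 = 9825.83

Import duty: CNY 9825.83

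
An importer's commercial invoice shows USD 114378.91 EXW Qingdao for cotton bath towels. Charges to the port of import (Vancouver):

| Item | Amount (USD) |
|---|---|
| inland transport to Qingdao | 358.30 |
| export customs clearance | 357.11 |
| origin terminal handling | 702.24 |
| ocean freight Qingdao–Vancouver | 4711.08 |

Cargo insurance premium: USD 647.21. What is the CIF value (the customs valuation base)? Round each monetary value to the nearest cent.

CIF = EXW price + pre-shipment costs + freight + insurance
CIF = 114378.91 + 358.30 + 357.11 + 702.24 + 4711.08 + 647.21 = 121154.85

CIF value: USD 121154.85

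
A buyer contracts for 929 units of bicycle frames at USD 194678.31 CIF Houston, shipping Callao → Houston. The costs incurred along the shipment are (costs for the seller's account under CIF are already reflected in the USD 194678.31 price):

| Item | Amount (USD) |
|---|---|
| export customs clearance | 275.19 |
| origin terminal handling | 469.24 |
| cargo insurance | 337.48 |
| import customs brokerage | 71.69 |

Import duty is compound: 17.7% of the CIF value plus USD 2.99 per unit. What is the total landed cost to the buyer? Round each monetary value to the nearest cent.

Total landed cost: USD 231985.77

CIF: the seller pays costs through ocean freight and marine insurance to the destination port.
Already in the invoice (seller's account under CIF): export clearance, origin terminal, insurance — exclude.
The CIF price already equals the CIF value: 194678.31
Ad valorem component: 194678.31 × 17.7% = 34458.06
Specific component: 929 × 2.99 = 2777.71
Import duty = 34458.06 + 2777.71 = 37235.77
Buyer bears: brokerage 71.69 + duty 37235.77 = 37307.46
Landed cost = invoice 194678.31 + 37307.46 = 231985.77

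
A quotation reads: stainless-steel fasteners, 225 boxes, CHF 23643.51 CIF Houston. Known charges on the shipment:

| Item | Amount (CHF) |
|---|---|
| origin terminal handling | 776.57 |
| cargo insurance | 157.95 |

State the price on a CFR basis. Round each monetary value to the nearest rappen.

CFR price: CHF 23485.56

Not relevant to the conversion: origin terminal — on the seller under both CIF and CFR; already in the CIF price and stays in the CFR price.
From CIF to CFR, the seller no longer bears: insurance.
CFR price = 23643.51 − 157.95 = 23485.56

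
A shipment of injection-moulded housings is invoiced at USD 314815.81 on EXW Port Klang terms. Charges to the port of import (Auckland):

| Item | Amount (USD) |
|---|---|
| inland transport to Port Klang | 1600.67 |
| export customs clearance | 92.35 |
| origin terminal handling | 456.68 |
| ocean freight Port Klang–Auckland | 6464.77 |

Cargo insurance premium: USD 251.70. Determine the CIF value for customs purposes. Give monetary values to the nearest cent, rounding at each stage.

CIF value: USD 323681.98

CIF = EXW price + pre-shipment costs + freight + insurance
CIF = 314815.81 + 1600.67 + 92.35 + 456.68 + 6464.77 + 251.70 = 323681.98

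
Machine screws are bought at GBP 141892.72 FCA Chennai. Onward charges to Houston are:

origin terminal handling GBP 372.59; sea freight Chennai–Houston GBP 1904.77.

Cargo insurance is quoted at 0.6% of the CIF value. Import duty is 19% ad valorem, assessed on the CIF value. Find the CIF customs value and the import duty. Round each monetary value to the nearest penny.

CIF value: GBP 145040.32; import duty: GBP 27557.66

Let C be the CIF value. C = FCA price + pre-shipment costs + freight + 0.6% × C
C − 0.6% × C = 141892.72 + 372.59 + 1904.77
0.994 × C = 144170.08
C = 144170.08 / 0.994 = 145040.32
Insurance premium = 0.6% × 145040.32 = 870.24
Import duty = 145040.32 × 19% = 27557.66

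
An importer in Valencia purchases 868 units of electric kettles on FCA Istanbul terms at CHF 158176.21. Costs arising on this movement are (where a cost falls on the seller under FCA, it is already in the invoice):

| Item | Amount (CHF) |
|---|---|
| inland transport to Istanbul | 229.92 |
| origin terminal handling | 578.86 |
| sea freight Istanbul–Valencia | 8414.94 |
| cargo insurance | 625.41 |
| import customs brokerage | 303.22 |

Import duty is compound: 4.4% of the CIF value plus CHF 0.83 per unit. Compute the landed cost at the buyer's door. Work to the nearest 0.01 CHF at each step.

Total landed cost: CHF 176202.08

FCA: the seller delivers export-cleared goods to the carrier; the buyer bears costs from that point.
Already in the invoice (seller's account under FCA): inland to port — exclude.
CIF value = FCA price + origin terminal + freight + insurance = 158176.21 + 578.86 + 8414.94 + 625.41 = 167795.42
Ad valorem component: 167795.42 × 4.4% = 7383.00
Specific component: 868 × 0.83 = 720.44
Import duty = 7383.00 + 720.44 = 8103.44
Buyer bears: origin terminal 578.86 + freight 8414.94 + insurance 625.41 + brokerage 303.22 + duty 8103.44 = 18025.87
Landed cost = invoice 158176.21 + 18025.87 = 176202.08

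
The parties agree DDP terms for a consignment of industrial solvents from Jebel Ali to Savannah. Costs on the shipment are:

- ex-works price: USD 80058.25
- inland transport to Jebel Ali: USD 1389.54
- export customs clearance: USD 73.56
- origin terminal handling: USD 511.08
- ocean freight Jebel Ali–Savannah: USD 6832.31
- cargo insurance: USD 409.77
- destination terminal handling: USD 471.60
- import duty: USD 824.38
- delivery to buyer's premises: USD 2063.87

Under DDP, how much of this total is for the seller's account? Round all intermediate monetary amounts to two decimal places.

Seller's account: USD 92634.36

DDP: the seller bears all costs including import duty.
Seller's account: goods 80058.25 + inland to port 1389.54 + export clearance 73.56 + origin terminal 511.08 + freight 6832.31 + insurance 409.77 + destination terminal 471.60 + duty 824.38 + delivery 2063.87 = 92634.36
Buyer's account: 0.00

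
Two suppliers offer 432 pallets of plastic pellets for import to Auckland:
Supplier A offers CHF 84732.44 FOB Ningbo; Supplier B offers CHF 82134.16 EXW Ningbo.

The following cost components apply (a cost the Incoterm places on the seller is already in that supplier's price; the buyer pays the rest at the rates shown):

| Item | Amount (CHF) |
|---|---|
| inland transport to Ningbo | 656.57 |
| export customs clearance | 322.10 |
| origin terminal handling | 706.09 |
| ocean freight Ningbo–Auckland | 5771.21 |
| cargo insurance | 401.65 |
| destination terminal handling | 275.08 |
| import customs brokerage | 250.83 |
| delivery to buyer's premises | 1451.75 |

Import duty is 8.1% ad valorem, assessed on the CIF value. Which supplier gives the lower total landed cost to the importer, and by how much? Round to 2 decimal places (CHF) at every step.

Supplier A (FOB):
CIF value = FOB price + freight + insurance = 84732.44 + 5771.21 + 401.65 = 90905.30
Import duty = 90905.30 × 8.1% = 7363.33
Buyer bears (A): 5771.21 + 401.65 + 275.08 + 250.83 + 1451.75 = 8150.52
Landed cost (A) = invoice 84732.44 + 8150.52 + duty 7363.33 = 100246.29
Supplier B (EXW):
CIF value = EXW price + inland to port + export clearance + origin terminal + freight + insurance = 82134.16 + 656.57 + 322.10 + 706.09 + 5771.21 + 401.65 = 89991.78
Import duty = 89991.78 × 8.1% = 7289.33
Buyer bears (B): 656.57 + 322.10 + 706.09 + 5771.21 + 401.65 + 275.08 + 250.83 + 1451.75 = 9835.28
Landed cost (B) = invoice 82134.16 + 9835.28 + duty 7289.33 = 99258.77
Difference = |100246.29 − 99258.77| = 987.52

Supplier B is cheaper by CHF 987.52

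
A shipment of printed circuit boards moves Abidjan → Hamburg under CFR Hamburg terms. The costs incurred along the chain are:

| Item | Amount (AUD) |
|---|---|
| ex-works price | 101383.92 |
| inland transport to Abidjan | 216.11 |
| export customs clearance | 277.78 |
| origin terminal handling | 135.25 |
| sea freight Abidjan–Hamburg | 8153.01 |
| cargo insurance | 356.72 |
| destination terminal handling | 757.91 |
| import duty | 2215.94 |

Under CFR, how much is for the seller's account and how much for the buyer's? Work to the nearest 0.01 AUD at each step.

Seller: AUD 110166.07; buyer: AUD 3330.57

CFR: the seller pays costs through ocean freight to the destination port, but not insurance.
Seller's account: goods 101383.92 + inland to port 216.11 + export clearance 277.78 + origin terminal 135.25 + freight 8153.01 = 110166.07
Buyer's account: insurance 356.72 + destination terminal 757.91 + duty 2215.94 = 3330.57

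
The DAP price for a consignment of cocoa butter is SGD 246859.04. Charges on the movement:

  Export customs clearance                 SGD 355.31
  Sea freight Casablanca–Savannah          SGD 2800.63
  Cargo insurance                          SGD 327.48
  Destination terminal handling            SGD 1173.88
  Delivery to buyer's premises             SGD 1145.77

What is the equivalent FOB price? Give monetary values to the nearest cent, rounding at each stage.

FOB price: SGD 241411.28

Not relevant to the conversion: export clearance — on the seller under both DAP and FOB; already in the DAP price and stays in the FOB price.
From DAP to FOB, the seller no longer bears: freight, insurance, destination terminal, delivery.
FOB price = 246859.04 − 2800.63 − 327.48 − 1173.88 − 1145.77 = 241411.28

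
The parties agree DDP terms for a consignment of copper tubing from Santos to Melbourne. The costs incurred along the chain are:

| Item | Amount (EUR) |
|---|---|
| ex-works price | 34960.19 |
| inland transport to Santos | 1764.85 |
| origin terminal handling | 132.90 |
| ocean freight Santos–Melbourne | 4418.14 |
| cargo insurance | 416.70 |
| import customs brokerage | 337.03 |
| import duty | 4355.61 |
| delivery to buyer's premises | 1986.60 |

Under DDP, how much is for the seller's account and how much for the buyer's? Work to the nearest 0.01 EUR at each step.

Seller: EUR 48372.02; buyer: EUR 0.00

DDP: the seller bears all costs including import duty.
Seller's account: goods 34960.19 + inland to port 1764.85 + origin terminal 132.90 + freight 4418.14 + insurance 416.70 + brokerage 337.03 + duty 4355.61 + delivery 1986.60 = 48372.02
Buyer's account: 0.00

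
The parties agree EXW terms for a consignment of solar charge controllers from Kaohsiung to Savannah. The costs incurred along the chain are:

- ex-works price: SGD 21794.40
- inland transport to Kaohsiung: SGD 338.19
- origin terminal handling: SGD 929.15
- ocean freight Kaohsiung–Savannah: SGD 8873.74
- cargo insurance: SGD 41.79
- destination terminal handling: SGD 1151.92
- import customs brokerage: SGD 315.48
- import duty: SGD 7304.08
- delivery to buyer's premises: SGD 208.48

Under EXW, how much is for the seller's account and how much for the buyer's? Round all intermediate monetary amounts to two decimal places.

Seller: SGD 21794.40; buyer: SGD 19162.83

EXW: the seller makes goods available at their premises; the buyer bears all onward costs.
Seller's account: goods 21794.40 = 21794.40
Buyer's account: inland to port 338.19 + origin terminal 929.15 + freight 8873.74 + insurance 41.79 + destination terminal 1151.92 + brokerage 315.48 + duty 7304.08 + delivery 208.48 = 19162.83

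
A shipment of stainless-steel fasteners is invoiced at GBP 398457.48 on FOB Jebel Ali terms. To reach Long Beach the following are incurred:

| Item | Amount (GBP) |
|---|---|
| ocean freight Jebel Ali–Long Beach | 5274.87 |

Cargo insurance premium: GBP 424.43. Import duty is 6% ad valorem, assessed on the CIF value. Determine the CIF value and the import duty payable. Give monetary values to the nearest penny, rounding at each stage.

CIF value: GBP 404156.78; import duty: GBP 24249.41

CIF = FOB price + freight + insurance
CIF = 398457.48 + 5274.87 + 424.43 = 404156.78
Import duty = 404156.78 × 6% = 24249.41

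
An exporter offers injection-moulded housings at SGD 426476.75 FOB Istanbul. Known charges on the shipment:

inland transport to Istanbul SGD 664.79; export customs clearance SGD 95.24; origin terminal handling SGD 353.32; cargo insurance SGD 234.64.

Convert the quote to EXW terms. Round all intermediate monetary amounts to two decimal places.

EXW price: SGD 425363.40

Not relevant to the conversion: insurance — on the buyer under both terms; not part of either seller's price.
From FOB to EXW, the seller no longer bears: inland to port, export clearance, origin terminal.
EXW price = 426476.75 − 664.79 − 95.24 − 353.32 = 425363.40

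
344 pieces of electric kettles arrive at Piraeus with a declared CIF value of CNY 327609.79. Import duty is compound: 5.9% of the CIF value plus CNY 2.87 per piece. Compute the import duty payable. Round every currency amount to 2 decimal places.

Import duty: CNY 20316.26

Ad valorem component: 327609.79 × 5.9% = 19328.98
Specific component: 344 × 2.87 = 987.28
Import duty = 19328.98 + 987.28 = 20316.26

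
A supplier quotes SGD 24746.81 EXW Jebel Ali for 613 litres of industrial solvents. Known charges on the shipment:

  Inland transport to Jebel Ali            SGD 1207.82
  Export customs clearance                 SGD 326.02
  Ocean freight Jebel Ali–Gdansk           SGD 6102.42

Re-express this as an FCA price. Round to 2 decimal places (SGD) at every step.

FCA price: SGD 26280.65

Not relevant to the conversion: freight — on the buyer under both terms; not part of either seller's price.
From EXW to FCA, the seller additionally bears: inland to port, export clearance.
FCA price = 24746.81 + 1207.82 + 326.02 = 26280.65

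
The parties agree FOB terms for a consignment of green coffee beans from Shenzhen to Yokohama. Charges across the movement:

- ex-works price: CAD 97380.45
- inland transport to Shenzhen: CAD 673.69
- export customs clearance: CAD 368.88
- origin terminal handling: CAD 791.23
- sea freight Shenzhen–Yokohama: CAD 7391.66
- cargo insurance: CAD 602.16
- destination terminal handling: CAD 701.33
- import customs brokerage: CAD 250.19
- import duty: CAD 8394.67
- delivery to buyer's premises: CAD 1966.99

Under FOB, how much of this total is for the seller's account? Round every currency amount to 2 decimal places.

FOB: the seller bears costs until goods are on board at the origin port; the buyer bears freight, insurance and all costs thereafter.
Seller's account: goods 97380.45 + inland to port 673.69 + export clearance 368.88 + origin terminal 791.23 = 99214.25
Buyer's account: freight 7391.66 + insurance 602.16 + destination terminal 701.33 + brokerage 250.19 + duty 8394.67 + delivery 1966.99 = 19307.00

Seller's account: CAD 99214.25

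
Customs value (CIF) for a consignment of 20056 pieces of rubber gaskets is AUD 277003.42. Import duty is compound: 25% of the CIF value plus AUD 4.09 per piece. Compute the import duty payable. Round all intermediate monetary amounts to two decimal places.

Ad valorem component: 277003.42 × 25% = 69250.86
Specific component: 20056 × 4.09 = 82029.04
Import duty = 69250.86 + 82029.04 = 151279.90

Import duty: AUD 151279.90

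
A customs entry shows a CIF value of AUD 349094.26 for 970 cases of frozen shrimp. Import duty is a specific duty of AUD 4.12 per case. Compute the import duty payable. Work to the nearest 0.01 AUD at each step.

Import duty: AUD 3996.40

Import duty = 970 × 4.12 = 3996.40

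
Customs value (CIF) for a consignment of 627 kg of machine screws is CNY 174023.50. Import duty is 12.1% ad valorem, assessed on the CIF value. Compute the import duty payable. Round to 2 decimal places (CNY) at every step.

Import duty = 174023.50 × 12.1% = 21056.84

Import duty: CNY 21056.84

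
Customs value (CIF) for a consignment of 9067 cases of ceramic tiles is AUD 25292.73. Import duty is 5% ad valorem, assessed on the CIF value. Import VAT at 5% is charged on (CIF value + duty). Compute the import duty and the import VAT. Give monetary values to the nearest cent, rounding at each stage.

Import duty: AUD 1264.64; import VAT: AUD 1327.87

Import duty = 25292.73 × 5% = 1264.64
VAT base = CIF + duty = 25292.73 + 1264.64 = 26557.37
Import VAT = 26557.37 × 5% = 1327.87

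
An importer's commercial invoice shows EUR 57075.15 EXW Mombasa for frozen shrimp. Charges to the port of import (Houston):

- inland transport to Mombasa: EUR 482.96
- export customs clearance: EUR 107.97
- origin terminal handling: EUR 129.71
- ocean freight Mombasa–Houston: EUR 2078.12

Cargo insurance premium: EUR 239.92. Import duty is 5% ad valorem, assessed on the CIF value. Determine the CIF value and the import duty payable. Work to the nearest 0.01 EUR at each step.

CIF = EXW price + pre-shipment costs + freight + insurance
CIF = 57075.15 + 482.96 + 107.97 + 129.71 + 2078.12 + 239.92 = 60113.83
Import duty = 60113.83 × 5% = 3005.69

CIF value: EUR 60113.83; import duty: EUR 3005.69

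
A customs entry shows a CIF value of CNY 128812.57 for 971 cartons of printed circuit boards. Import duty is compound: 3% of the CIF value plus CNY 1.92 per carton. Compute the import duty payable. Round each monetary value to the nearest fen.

Import duty: CNY 5728.70

Ad valorem component: 128812.57 × 3% = 3864.38
Specific component: 971 × 1.92 = 1864.32
Import duty = 3864.38 + 1864.32 = 5728.70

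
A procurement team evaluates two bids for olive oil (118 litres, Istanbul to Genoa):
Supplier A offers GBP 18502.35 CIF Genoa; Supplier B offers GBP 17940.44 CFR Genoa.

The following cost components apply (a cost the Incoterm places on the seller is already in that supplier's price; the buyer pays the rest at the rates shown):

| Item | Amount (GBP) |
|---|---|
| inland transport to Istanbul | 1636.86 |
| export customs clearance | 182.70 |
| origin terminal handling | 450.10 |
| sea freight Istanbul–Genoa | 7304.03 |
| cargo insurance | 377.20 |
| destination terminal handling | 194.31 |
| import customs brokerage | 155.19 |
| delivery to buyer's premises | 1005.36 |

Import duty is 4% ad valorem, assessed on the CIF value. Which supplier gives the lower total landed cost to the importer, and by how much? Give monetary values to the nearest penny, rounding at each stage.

Supplier A (CIF):
The CIF price already equals the CIF value: 18502.35
Import duty = 18502.35 × 4% = 740.09
Buyer bears (A): 194.31 + 155.19 + 1005.36 = 1354.86
Landed cost (A) = invoice 18502.35 + 1354.86 + duty 740.09 = 20597.30
Supplier B (CFR):
CIF value = CFR price + insurance = 17940.44 + 377.20 = 18317.64
Import duty = 18317.64 × 4% = 732.71
Buyer bears (B): 377.20 + 194.31 + 155.19 + 1005.36 = 1732.06
Landed cost (B) = invoice 17940.44 + 1732.06 + duty 732.71 = 20405.21
Difference = |20597.30 − 20405.21| = 192.09

Supplier B is cheaper by GBP 192.09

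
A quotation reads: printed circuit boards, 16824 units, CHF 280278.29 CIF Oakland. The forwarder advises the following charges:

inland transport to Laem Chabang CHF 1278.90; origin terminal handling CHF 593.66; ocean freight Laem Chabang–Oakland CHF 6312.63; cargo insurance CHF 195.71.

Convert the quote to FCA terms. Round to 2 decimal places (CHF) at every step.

Not relevant to the conversion: inland to port — on the seller under both CIF and FCA; already in the CIF price and stays in the FCA price.
From CIF to FCA, the seller no longer bears: origin terminal, freight, insurance.
FCA price = 280278.29 − 593.66 − 6312.63 − 195.71 = 273176.29

FCA price: CHF 273176.29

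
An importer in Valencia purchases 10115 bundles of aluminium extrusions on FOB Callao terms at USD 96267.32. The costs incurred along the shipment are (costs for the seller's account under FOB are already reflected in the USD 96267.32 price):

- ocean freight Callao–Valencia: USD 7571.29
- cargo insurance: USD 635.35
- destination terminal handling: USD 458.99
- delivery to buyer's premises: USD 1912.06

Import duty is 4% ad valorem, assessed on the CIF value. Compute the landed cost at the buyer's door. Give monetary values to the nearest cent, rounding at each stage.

Total landed cost: USD 111023.97

FOB: the seller bears costs until goods are on board at the origin port; the buyer bears freight, insurance and all costs thereafter.
CIF value = FOB price + freight + insurance = 96267.32 + 7571.29 + 635.35 = 104473.96
Import duty = 104473.96 × 4% = 4178.96
Buyer bears: freight 7571.29 + insurance 635.35 + destination terminal 458.99 + delivery 1912.06 + duty 4178.96 = 14756.65
Landed cost = invoice 96267.32 + 14756.65 = 111023.97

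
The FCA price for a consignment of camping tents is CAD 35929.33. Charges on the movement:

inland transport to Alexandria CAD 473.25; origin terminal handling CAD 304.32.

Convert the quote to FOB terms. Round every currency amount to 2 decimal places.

Not relevant to the conversion: inland to port — on the seller under both FCA and FOB; already in the FCA price and stays in the FOB price.
From FCA to FOB, the seller additionally bears: origin terminal.
FOB price = 35929.33 + 304.32 = 36233.65

FOB price: CAD 36233.65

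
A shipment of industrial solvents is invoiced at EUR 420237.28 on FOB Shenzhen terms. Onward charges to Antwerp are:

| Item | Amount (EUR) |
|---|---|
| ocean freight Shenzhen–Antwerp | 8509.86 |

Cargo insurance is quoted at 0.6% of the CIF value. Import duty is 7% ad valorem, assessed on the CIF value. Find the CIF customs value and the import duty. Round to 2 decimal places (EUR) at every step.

Let C be the CIF value. C = FOB price + freight + 0.6% × C
C − 0.6% × C = 420237.28 + 8509.86
0.994 × C = 428747.14
C = 428747.14 / 0.994 = 431335.15
Insurance premium = 0.6% × 431335.15 = 2588.01
Import duty = 431335.15 × 7% = 30193.46

CIF value: EUR 431335.15; import duty: EUR 30193.46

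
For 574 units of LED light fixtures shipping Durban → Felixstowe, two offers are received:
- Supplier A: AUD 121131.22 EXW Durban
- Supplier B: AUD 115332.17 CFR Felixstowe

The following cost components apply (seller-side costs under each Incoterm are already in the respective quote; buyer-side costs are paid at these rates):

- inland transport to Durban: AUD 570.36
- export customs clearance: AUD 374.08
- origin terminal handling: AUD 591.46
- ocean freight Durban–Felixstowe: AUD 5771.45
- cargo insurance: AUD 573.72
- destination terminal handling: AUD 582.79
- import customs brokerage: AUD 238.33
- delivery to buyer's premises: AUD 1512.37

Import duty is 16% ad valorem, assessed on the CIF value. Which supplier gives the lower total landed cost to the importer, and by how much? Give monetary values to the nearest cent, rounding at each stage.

Supplier A (EXW):
CIF value = EXW price + inland to port + export clearance + origin terminal + freight + insurance = 121131.22 + 570.36 + 374.08 + 591.46 + 5771.45 + 573.72 = 129012.29
Import duty = 129012.29 × 16% = 20641.97
Buyer bears (A): 570.36 + 374.08 + 591.46 + 5771.45 + 573.72 + 582.79 + 238.33 + 1512.37 = 10214.56
Landed cost (A) = invoice 121131.22 + 10214.56 + duty 20641.97 = 151987.75
Supplier B (CFR):
CIF value = CFR price + insurance = 115332.17 + 573.72 = 115905.89
Import duty = 115905.89 × 16% = 18544.94
Buyer bears (B): 573.72 + 582.79 + 238.33 + 1512.37 = 2907.21
Landed cost (B) = invoice 115332.17 + 2907.21 + duty 18544.94 = 136784.32
Difference = |151987.75 − 136784.32| = 15203.43

Supplier B is cheaper by AUD 15203.43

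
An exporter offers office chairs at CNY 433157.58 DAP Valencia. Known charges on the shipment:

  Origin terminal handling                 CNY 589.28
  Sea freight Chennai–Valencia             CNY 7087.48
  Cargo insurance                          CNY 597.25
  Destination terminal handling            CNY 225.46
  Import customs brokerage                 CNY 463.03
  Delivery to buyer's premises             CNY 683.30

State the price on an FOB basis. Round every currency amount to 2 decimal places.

Not relevant to the conversion: origin terminal — on the seller under both DAP and FOB; already in the DAP price and stays in the FOB price. brokerage — on the buyer under both terms; not part of either seller's price.
From DAP to FOB, the seller no longer bears: freight, insurance, destination terminal, delivery.
FOB price = 433157.58 − 7087.48 − 597.25 − 225.46 − 683.30 = 424564.09

FOB price: CNY 424564.09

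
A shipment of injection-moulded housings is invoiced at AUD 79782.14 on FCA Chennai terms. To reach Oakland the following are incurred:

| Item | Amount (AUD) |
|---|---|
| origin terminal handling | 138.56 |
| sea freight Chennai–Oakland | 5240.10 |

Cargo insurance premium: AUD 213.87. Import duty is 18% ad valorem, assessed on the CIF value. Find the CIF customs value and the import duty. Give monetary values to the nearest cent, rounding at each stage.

CIF value: AUD 85374.67; import duty: AUD 15367.44

CIF = FCA price + pre-shipment costs + freight + insurance
CIF = 79782.14 + 138.56 + 5240.10 + 213.87 = 85374.67
Import duty = 85374.67 × 18% = 15367.44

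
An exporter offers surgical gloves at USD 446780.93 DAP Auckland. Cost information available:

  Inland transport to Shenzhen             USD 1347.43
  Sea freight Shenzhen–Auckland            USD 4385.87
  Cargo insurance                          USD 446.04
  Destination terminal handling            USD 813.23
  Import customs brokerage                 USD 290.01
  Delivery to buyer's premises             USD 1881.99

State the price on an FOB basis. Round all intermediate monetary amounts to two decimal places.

Not relevant to the conversion: inland to port — on the seller under both DAP and FOB; already in the DAP price and stays in the FOB price. brokerage — on the buyer under both terms; not part of either seller's price.
From DAP to FOB, the seller no longer bears: freight, insurance, destination terminal, delivery.
FOB price = 446780.93 − 4385.87 − 446.04 − 813.23 − 1881.99 = 439253.80

FOB price: USD 439253.80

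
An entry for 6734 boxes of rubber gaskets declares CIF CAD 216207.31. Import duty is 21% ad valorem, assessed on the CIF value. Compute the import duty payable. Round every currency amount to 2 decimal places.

Import duty = 216207.31 × 21% = 45403.54

Import duty: CAD 45403.54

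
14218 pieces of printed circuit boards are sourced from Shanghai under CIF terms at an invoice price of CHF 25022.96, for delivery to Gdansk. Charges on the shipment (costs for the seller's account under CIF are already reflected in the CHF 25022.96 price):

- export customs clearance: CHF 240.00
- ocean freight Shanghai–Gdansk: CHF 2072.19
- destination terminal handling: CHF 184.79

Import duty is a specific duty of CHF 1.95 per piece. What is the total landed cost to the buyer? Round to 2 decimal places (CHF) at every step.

Total landed cost: CHF 52932.85

CIF: the seller pays costs through ocean freight and marine insurance to the destination port.
Already in the invoice (seller's account under CIF): export clearance, freight — exclude.
The CIF price already equals the CIF value: 25022.96
Import duty = 14218 × 1.95 = 27725.10
Buyer bears: destination terminal 184.79 + duty 27725.10 = 27909.89
Landed cost = invoice 25022.96 + 27909.89 = 52932.85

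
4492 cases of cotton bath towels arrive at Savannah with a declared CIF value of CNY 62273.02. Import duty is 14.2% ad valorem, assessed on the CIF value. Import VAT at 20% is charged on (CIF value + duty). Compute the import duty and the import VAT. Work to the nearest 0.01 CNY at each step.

Import duty = 62273.02 × 14.2% = 8842.77
VAT base = CIF + duty = 62273.02 + 8842.77 = 71115.79
Import VAT = 71115.79 × 20% = 14223.16

Import duty: CNY 8842.77; import VAT: CNY 14223.16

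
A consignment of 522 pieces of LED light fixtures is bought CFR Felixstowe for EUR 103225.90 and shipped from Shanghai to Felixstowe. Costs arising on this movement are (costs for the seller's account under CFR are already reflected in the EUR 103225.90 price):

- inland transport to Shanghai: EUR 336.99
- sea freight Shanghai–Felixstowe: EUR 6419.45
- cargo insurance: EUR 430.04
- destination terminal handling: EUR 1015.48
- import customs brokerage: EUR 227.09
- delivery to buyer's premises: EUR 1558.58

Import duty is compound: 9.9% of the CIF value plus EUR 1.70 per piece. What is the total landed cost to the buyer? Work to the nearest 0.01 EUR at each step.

Total landed cost: EUR 117606.43

CFR: the seller pays costs through ocean freight to the destination port, but not insurance.
Already in the invoice (seller's account under CFR): inland to port, freight — exclude.
CIF value = CFR price + insurance = 103225.90 + 430.04 = 103655.94
Ad valorem component: 103655.94 × 9.9% = 10261.94
Specific component: 522 × 1.70 = 887.40
Import duty = 10261.94 + 887.40 = 11149.34
Buyer bears: insurance 430.04 + destination terminal 1015.48 + brokerage 227.09 + delivery 1558.58 + duty 11149.34 = 14380.53
Landed cost = invoice 103225.90 + 14380.53 = 117606.43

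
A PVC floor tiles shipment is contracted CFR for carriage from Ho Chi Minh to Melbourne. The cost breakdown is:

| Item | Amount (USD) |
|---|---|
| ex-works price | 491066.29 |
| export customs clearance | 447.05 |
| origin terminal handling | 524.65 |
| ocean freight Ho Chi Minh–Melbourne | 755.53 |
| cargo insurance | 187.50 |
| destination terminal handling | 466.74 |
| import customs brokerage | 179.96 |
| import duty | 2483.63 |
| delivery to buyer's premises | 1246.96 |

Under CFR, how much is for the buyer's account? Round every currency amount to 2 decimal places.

Buyer's account: USD 4564.79

CFR: the seller pays costs through ocean freight to the destination port, but not insurance.
Seller's account: goods 491066.29 + export clearance 447.05 + origin terminal 524.65 + freight 755.53 = 492793.52
Buyer's account: insurance 187.50 + destination terminal 466.74 + brokerage 179.96 + duty 2483.63 + delivery 1246.96 = 4564.79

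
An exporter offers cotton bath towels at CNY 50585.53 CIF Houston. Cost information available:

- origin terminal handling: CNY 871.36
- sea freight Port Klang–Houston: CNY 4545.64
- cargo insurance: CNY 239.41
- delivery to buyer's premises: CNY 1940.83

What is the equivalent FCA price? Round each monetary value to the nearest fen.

Not relevant to the conversion: delivery — on the buyer under both terms; not part of either seller's price.
From CIF to FCA, the seller no longer bears: origin terminal, freight, insurance.
FCA price = 50585.53 − 871.36 − 4545.64 − 239.41 = 44929.12

FCA price: CNY 44929.12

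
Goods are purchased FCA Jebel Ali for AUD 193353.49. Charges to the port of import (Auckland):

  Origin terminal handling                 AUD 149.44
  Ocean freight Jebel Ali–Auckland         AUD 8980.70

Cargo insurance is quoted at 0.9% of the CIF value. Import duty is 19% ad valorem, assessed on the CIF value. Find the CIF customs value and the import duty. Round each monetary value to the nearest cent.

CIF value: AUD 204322.53; import duty: AUD 38821.28

Let C be the CIF value. C = FCA price + pre-shipment costs + freight + 0.9% × C
C − 0.9% × C = 193353.49 + 149.44 + 8980.70
0.991 × C = 202483.63
C = 202483.63 / 0.991 = 204322.53
Insurance premium = 0.9% × 204322.53 = 1838.90
Import duty = 204322.53 × 19% = 38821.28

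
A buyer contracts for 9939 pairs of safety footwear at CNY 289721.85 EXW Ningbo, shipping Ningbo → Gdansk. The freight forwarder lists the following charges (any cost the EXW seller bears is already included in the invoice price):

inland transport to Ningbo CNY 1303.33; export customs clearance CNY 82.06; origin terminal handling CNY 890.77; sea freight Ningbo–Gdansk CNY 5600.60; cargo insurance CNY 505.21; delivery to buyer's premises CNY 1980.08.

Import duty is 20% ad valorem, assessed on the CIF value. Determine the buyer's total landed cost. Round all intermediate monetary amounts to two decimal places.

EXW: the seller makes goods available at their premises; the buyer bears all onward costs.
CIF value = EXW price + inland to port + export clearance + origin terminal + freight + insurance = 289721.85 + 1303.33 + 82.06 + 890.77 + 5600.60 + 505.21 = 298103.82
Import duty = 298103.82 × 20% = 59620.76
Buyer bears: inland to port 1303.33 + export clearance 82.06 + origin terminal 890.77 + freight 5600.60 + insurance 505.21 + delivery 1980.08 + duty 59620.76 = 69982.81
Landed cost = invoice 289721.85 + 69982.81 = 359704.66

Total landed cost: CNY 359704.66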